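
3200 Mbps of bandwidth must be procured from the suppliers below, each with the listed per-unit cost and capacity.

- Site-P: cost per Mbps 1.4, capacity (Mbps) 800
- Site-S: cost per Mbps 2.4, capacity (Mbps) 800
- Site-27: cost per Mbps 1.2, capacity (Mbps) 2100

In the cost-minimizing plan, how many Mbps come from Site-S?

300

Fill from the cheapest supplier first.
Site-27 (1.2): use full 2100 — 1100 Mbps to go.
Take 800 from Site-P at 1.4 — need 300 more.
Take 300 from Site-S at 2.4 to finish.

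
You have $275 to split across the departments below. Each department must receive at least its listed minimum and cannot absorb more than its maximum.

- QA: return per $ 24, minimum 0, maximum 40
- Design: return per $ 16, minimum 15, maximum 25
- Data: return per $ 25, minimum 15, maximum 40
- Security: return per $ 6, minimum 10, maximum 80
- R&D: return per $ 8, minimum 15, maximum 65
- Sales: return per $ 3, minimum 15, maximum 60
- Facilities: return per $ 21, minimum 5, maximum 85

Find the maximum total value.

4730

Meeting every minimum uses 0+15+15+10+15+15+5 = 75 $, leaving 200.
Rank by return per $: Data 25 > QA 24 > Facilities 21 > Design 16 > R&D 8 > Security 6 > Sales 3.
Data: +25 to 40 (cap) — 175 left.
Give QA 40 more to hit its cap of 40 — 135 left.
Facilities takes 80 more to reach its cap of 85 — 55 left.
Give Design 10 more to hit its cap of 25 — 45 left.
Only 45 left; R&D takes them to reach 60.
Total = 24×40 + 16×25 + 25×40 + 6×10 + 8×60 + 3×15 + 21×85 = 4730.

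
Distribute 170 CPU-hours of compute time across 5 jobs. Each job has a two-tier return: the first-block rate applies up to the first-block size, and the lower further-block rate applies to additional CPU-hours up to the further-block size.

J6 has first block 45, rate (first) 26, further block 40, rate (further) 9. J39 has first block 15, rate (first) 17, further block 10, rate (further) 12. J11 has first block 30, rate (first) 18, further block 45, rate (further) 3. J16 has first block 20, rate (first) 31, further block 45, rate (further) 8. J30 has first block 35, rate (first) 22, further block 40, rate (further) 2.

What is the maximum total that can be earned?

Treat each block as its own option and order by rate: J16/tier1 31 > J6/tier1 26 > J30/tier1 22 > J11/tier1 18 > J39/tier1 17 > J39/tier2 12 > J6/tier2 9 > J16/tier2 8 > J11/tier2 3 > J30/tier2 2.
Fill J16 tier1 block (20 at 31) — 150 left.
Fill J6 tier1 block (45 at 26) — 105 left.
Fill J30 tier1 block (35 at 22) — 70 left.
J11 tier1 at 18: fill all 30 — 40 left.
Fill J39 tier1 block (15 at 17) — 25 left.
J39 tier2 at 12: fill all 10 — 15 left.
J6 tier2 at 9: only 15 left, fill 15.
Total = 31×20 + 26×45 + 22×35 + 18×30 + 17×15 + 12×10 + 9×15 = 3610.

3610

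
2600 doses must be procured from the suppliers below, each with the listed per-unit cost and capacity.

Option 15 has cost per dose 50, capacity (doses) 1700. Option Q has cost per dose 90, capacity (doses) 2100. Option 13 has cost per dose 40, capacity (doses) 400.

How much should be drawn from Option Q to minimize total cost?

Fill from the cheapest supplier first.
Option 13 (40): use full 400 → 2200 doses to go.
Take 1700 from Option 15 at 50 → need 500 more.
Option Q at 90: take 500 of its 2100 → requirement met.

500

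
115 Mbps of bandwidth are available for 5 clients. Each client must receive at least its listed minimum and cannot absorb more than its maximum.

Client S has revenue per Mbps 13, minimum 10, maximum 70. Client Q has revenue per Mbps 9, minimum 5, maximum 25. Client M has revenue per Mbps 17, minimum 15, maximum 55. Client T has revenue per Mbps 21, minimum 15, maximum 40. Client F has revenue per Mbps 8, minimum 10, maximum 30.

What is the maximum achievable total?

Meeting every minimum uses 10+5+15+15+10 = 55 Mbps, leaving 60.
Order the clients by revenue per Mbps: Client T 21 > Client M 17 > Client S 13 > Client Q 9 > Client F 8.
Client T takes 25 more to reach its cap of 40 → 35 left.
Client M has room for 40 more but only 35 remain, so it gets 50.
Total = 13×10 + 9×5 + 17×50 + 21×40 + 8×10 = 1945.

1945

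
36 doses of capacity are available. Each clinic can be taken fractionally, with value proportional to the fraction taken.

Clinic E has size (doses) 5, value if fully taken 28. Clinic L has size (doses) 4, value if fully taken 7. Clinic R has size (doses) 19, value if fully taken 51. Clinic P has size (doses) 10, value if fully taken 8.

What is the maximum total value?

Rank by value-to-size ratio: Clinic E 28/5≈5.6, Clinic R 51/19≈2.68, Clinic L 7/4≈1.75, Clinic P 8/10≈0.8.
Take all of Clinic E (5 doses, value 28) — 31 doses left.
All 19 doses of Clinic R fit (value 51) — 12 remain.
Clinic L: take in full, 4 doses for value 7 — 8 left.
Fill the last 8 doses with part of Clinic P: 8/10 of it earns 6.4.
Total value = 92.4.

92.4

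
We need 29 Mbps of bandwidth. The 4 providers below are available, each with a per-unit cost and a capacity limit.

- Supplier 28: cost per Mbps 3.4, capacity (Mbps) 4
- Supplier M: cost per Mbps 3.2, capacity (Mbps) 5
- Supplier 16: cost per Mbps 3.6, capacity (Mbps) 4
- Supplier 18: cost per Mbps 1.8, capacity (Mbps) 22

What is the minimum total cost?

62.4

Use providers in increasing cost order.
Supplier 18 (1.8): use full 22 → 7 Mbps to go.
Take 5 from Supplier M at 3.2 → need 2 more.
Supplier 28 at 3.4: take 2 of its 4 → requirement met.
Supplier 16: unused.
Cost = 22×1.8 + 5×3.2 + 2×3.4 = 62.4.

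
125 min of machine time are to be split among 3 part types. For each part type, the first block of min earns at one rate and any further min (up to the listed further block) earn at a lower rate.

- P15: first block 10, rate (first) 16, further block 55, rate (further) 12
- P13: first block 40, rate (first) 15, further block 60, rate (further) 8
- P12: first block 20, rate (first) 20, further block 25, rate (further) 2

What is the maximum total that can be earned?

Rank every tier by rate: P12/T1 20 > P15/T1 16 > P13/T1 15 > P15/T2 12 > P13/T2 8 > P12/T2 2.
P12 T1 at 20: fill all 20 → 105 left.
P15/T1 (16): +10 → 95 left.
P13/T1 (15): +40 → 55 left.
Fill P15 T2 block (55 at 12) → 0 left.
Total = 20×20 + 16×10 + 15×40 + 12×55 = 1820.

1820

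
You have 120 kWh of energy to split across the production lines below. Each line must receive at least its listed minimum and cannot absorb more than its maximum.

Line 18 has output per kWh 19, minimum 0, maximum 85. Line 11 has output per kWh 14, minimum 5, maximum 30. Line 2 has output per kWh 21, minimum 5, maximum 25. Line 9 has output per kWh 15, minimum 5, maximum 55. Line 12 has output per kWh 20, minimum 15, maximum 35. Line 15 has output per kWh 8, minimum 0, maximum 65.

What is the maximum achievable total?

2320

Meeting every minimum uses 0+5+5+5+15+0 = 30 kWh, leaving 90.
Rank by output per kWh: Line 2 21 > Line 12 20 > Line 18 19 > Line 9 15 > Line 11 14 > Line 15 8.
Line 2 takes 20 more to reach its cap of 25 ; 70 left.
Give Line 12 20 more to hit its cap of 35 ; 50 left.
Line 18 has room for 85 more but only 50 remain, so it gets 50.
Total = 19×50 + 14×5 + 21×25 + 15×5 + 20×35 = 2320.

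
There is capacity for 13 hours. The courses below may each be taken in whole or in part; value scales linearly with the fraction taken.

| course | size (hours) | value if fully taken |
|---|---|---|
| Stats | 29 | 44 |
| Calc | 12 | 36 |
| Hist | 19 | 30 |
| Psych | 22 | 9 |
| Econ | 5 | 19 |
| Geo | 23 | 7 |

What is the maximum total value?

43

Rank by value-to-size ratio: Econ 19/5≈3.8, Calc 36/12≈3, Hist 30/19≈1.58, Stats 44/29≈1.52, Psych 9/22≈0.409, Geo 7/23≈0.304.
Take all of Econ (5 hours, value 19) → 8 hours left.
Fill the last 8 hours with part of Calc: 8/12 of it earns 24.
Total value = 43.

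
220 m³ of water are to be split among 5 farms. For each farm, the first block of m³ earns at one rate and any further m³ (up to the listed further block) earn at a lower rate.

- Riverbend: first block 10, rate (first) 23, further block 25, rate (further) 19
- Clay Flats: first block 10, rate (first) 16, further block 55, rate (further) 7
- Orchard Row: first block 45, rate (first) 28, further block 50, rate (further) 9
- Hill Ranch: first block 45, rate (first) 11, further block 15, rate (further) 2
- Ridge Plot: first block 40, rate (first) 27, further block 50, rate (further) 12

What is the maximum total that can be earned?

4245

Treat each block as its own option and order by rate: Orchard Row/T1 28 > Ridge Plot/T1 27 > Riverbend/T1 23 > Riverbend/T2 19 > Clay Flats/T1 16 > Ridge Plot/T2 12 > Hill Ranch/T1 11 > Orchard Row/T2 9 > Clay Flats/T2 7 > Hill Ranch/T2 2.
Fill Orchard Row T1 block (45 at 28) ; 175 left.
Ridge Plot T1 at 27: fill all 40 ; 135 left.
Fill Riverbend T1 block (10 at 23) ; 125 left.
Riverbend T2 at 19: fill all 25 ; 100 left.
Fill Clay Flats T1 block (10 at 16) ; 90 left.
Fill Ridge Plot T2 block (50 at 12) ; 40 left.
Hill Ranch T1 at 11: only 40 left, fill 40.
Total = 28×45 + 27×40 + 23×10 + 19×25 + 16×10 + 12×50 + 11×40 = 4245.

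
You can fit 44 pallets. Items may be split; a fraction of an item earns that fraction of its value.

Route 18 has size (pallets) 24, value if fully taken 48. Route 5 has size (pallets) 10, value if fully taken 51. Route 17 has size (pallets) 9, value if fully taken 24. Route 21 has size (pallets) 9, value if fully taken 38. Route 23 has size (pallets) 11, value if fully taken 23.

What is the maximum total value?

146

Rank by value-to-size ratio: Route 5 51/10≈5.1, Route 21 38/9≈4.22, Route 17 24/9≈2.67, Route 23 23/11≈2.09, Route 18 48/24≈2.
Route 5: take in full, 10 pallets for value 51 ; 34 left.
Take all of Route 21 (9 pallets, value 38) ; 25 pallets left.
Route 17: take in full, 9 pallets for value 24 ; 16 left.
Route 23: take in full, 11 pallets for value 23 ; 5 left.
Only 5 pallets remain; take 5/24 of Route 18 for value 48×5/24 = 10.
Total value = 146.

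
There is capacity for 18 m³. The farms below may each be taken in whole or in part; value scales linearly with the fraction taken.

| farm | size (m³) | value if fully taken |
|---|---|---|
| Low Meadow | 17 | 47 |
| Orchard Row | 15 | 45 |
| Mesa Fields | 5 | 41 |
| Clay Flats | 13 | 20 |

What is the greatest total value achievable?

Sort by value density: Mesa Fields 41/5≈8.2, Orchard Row 45/15≈3, Low Meadow 47/17≈2.76, Clay Flats 20/13≈1.54.
All 5 m³ of Mesa Fields fit (value 41) → 13 remain.
Only 13 m³ remain; take 13/15 of Orchard Row for value 45×13/15 = 39.
Total value = 80.

80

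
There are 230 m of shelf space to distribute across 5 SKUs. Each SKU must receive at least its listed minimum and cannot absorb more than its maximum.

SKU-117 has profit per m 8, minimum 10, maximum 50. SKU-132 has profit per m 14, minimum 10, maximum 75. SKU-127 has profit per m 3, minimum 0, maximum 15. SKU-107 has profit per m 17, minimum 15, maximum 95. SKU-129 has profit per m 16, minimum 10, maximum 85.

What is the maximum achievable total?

3615

Meeting every minimum uses 10+10+0+15+10 = 45 m, leaving 185.
Order the SKUs by profit per m: SKU-107 17 > SKU-129 16 > SKU-132 14 > SKU-117 8 > SKU-127 3.
SKU-107: +80 to 95 (cap) ; 105 left.
SKU-129: +75 to 85 (cap) ; 30 left.
Only 30 left; SKU-132 takes them to reach 40.
Total = 8×10 + 14×40 + 17×95 + 16×85 = 3615.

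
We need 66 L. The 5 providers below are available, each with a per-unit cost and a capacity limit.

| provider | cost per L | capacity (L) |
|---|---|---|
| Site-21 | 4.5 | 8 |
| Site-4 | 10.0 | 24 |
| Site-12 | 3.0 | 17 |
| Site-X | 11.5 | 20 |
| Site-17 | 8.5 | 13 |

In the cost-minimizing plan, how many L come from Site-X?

Fill from the cheapest provider first.
Site-12 (3.0): use full 17 — 49 L to go.
Take 8 from Site-21 at 4.5 — need 41 more.
Take 13 from Site-17 at 8.5 — need 28 more.
Site-4 (10.0): use full 24 — 4 L to go.
Take 4 from Site-X at 11.5 to finish.

4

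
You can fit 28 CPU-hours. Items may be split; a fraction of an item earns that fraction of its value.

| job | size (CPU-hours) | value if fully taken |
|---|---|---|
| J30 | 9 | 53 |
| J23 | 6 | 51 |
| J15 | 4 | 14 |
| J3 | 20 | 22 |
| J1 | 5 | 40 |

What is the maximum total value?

Rank by value-to-size ratio: J23 51/6≈8.5, J1 40/5≈8, J30 53/9≈5.89, J15 14/4≈3.5, J3 22/20≈1.1.
All 6 CPU-hours of J23 fit (value 51) — 22 remain.
All 5 CPU-hours of J1 fit (value 40) — 17 remain.
All 9 CPU-hours of J30 fit (value 53) — 8 remain.
All 4 CPU-hours of J15 fit (value 14) — 4 remain.
Only 4 CPU-hours remain; take 4/20 of J3 for value 22×4/20 = 4.4.
Total value = 162.4.

162.4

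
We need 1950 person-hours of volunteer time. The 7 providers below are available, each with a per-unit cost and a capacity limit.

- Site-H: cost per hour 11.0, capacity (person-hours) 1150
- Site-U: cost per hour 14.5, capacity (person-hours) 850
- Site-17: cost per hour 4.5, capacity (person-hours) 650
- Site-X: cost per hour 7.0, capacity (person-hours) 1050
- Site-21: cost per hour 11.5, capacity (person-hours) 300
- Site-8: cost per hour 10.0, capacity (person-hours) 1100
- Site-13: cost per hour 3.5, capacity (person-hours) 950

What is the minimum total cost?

8700

Use providers in increasing cost order.
Take 950 from Site-13 at 3.5 — need 1000 more.
Site-17 at 4.5: take all 650 person-hours — 350 still needed.
Take 350 from Site-X at 7.0 to finish.
Site-8, Site-H, Site-21, Site-U: unused.
Cost = 950×3.5 + 650×4.5 + 350×7.0 = 8700.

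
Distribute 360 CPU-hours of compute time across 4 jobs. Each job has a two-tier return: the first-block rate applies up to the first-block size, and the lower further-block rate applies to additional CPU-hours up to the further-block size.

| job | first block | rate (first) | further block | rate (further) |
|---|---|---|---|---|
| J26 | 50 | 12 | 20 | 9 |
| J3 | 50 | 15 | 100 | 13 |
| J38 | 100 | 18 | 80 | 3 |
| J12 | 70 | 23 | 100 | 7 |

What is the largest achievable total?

5940

Order all 8 blocks by rate: J12/first 23 > J38/first 18 > J3/first 15 > J3/second 13 > J26/first 12 > J26/second 9 > J12/second 7 > J38/second 3.
Fill J12 first block (70 at 23) — 290 left.
Fill J38 first block (100 at 18) — 190 left.
Fill J3 first block (50 at 15) — 140 left.
Fill J3 second block (100 at 13) — 40 left.
J26/first: +40 of 50 at 12; pool empty.
Total = 23×70 + 18×100 + 15×50 + 13×100 + 12×40 = 5940.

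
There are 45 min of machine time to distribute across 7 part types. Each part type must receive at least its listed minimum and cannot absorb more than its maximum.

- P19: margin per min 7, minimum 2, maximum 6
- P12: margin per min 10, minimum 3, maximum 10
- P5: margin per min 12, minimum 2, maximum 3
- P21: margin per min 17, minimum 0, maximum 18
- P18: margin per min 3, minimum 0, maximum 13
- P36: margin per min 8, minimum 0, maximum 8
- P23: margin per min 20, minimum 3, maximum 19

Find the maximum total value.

Meeting every minimum uses 2+3+2+0+0+0+3 = 10 min, leaving 35.
Order the part types by margin per min: P23 20 > P21 17 > P5 12 > P12 10 > P36 8 > P19 7 > P18 3.
P23 takes 16 more to reach its cap of 19 → 19 left.
P21: +18 to 18 (cap) → 1 left.
P5 takes 1 more to reach its cap of 3 → 0 left.
Total = 7×2 + 10×3 + 12×3 + 17×18 + 20×19 = 766.

766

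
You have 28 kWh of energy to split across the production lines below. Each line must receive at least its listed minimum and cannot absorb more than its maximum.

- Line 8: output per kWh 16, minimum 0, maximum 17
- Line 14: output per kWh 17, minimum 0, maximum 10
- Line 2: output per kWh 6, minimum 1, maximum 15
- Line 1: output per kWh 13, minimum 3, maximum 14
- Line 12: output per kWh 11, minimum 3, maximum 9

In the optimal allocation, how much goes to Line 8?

Meeting every minimum uses 0+0+1+3+3 = 7 kWh, leaving 21.
Rank by output per kWh: Line 14 17 > Line 8 16 > Line 1 13 > Line 12 11 > Line 2 6.
Give Line 14 10 more to hit its cap of 10 → 11 left.
Line 8: +11 (room for 17) → 11. Pool exhausted.

11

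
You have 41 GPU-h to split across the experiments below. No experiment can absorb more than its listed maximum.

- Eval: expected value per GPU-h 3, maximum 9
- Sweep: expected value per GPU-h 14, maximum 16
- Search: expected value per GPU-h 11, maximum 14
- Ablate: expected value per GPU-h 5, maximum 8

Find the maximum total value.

Rank by expected value per GPU-h: Sweep 14 > Search 11 > Ablate 5 > Eval 3.
Sweep takes 16 to reach its cap of 16 ; 25 left.
Search takes 14 to reach its cap of 14 ; 11 left.
Give Ablate 8 to hit its cap of 8 ; 3 left.
Eval has room for 9 but only 3 remain, so it gets 3.
Total = 3×3 + 14×16 + 11×14 + 5×8 = 427.

427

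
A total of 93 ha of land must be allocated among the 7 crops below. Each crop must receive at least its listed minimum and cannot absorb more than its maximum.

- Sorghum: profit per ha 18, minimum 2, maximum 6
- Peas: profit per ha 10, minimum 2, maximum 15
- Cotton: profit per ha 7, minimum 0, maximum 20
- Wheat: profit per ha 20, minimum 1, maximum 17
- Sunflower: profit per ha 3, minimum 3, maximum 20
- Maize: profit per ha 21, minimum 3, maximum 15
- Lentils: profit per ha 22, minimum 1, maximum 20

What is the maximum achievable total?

Meeting every minimum uses 2+2+0+1+3+3+1 = 12 ha, leaving 81.
Order the crops by profit per ha: Lentils 22 > Maize 21 > Wheat 20 > Sorghum 18 > Peas 10 > Cotton 7 > Sunflower 3.
Lentils: +19 to 20 (cap) — 62 left.
Maize: +12 to 15 (cap) — 50 left.
Wheat: +16 to 17 (cap) — 34 left.
Sorghum takes 4 more to reach its cap of 6 — 30 left.
Peas: +13 to 15 (cap) — 17 left.
Cotton: +17 (room for 20) → 17. Pool exhausted.
Total = 18×6 + 10×15 + 7×17 + 20×17 + 3×3 + 21×15 + 22×20 = 1481.

1481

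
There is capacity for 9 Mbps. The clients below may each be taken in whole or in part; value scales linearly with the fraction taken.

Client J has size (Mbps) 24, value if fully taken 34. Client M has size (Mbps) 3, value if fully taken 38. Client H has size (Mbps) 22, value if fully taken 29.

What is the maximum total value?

Best value per unit of size first: Client M 38/3≈12.7, Client J 34/24≈1.42, Client H 29/22≈1.32.
All 3 Mbps of Client M fit (value 38) → 6 remain.
Only 6 Mbps remain; take 6/24 of Client J for value 34×6/24 = 8.5.
Total value = 46.5.

46.5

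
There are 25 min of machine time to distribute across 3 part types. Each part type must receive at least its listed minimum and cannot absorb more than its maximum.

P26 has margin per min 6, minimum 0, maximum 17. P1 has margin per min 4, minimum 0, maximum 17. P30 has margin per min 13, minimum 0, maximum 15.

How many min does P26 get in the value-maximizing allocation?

Meeting every minimum uses 0+0+0 = 0 min, leaving 25.
Rank by margin per min: P30 13 > P26 6 > P1 4.
P30 takes 15 more to reach its cap of 15 → 10 left.
P26 has room for 17 more but only 10 remain, so it gets 10.

10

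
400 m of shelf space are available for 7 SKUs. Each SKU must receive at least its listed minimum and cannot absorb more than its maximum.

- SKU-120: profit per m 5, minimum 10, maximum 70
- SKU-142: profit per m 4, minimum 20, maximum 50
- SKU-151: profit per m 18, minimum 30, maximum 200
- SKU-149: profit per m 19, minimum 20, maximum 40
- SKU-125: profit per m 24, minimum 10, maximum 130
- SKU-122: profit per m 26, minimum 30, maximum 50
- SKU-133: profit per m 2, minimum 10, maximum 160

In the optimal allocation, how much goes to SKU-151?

Meeting every minimum uses 10+20+30+20+10+30+10 = 130 m, leaving 270.
Rank by profit per m: SKU-122 26 > SKU-125 24 > SKU-149 19 > SKU-151 18 > SKU-120 5 > SKU-142 4 > SKU-133 2.
SKU-122: +20 to 50 (cap) → 250 left.
SKU-125 takes 120 more to reach its cap of 130 → 130 left.
Give SKU-149 20 more to hit its cap of 40 → 110 left.
SKU-151 has room for 170 more but only 110 remain, so it gets 140.

140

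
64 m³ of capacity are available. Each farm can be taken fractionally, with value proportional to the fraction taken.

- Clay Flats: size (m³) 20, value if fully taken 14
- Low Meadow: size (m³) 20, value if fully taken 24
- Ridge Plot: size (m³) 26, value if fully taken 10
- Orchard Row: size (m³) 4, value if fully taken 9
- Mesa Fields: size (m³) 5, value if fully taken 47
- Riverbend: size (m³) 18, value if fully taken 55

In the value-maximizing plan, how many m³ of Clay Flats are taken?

17

Sort by value density: Mesa Fields 47/5≈9.4, Riverbend 55/18≈3.06, Orchard Row 9/4≈2.25, Low Meadow 24/20≈1.2, Clay Flats 14/20≈0.7, Ridge Plot 10/26≈0.385.
All 5 m³ of Mesa Fields fit (value 47) — 59 remain.
All 18 m³ of Riverbend fit (value 55) — 41 remain.
All 4 m³ of Orchard Row fit (value 9) — 37 remain.
Take all of Low Meadow (20 m³, value 24) — 17 m³ left.
Only 17 m³ remain; take 17/20 of Clay Flats for value 14×17/20 = 11.9.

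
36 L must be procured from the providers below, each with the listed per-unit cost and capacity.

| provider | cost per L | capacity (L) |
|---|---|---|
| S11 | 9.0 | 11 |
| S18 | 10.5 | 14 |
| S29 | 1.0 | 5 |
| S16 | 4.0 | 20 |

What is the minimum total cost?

184

Use providers in increasing cost order.
Take 5 from S29 at 1.0 — need 31 more.
Take 20 from S16 at 4.0 — need 11 more.
Take 11 from S11 at 9.0 — need 0 more.
S18: unused.
Cost = 5×1.0 + 20×4.0 + 11×9.0 = 184.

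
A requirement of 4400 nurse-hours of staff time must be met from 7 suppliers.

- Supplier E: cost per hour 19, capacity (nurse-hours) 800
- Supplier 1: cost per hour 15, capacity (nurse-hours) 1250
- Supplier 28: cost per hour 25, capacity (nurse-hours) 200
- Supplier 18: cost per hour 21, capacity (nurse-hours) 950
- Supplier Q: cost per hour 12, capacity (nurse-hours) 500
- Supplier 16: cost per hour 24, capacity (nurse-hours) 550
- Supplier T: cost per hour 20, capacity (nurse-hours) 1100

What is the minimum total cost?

77700

Fill from the cheapest supplier first.
Take 500 from Supplier Q at 12 ; need 3900 more.
Take 1250 from Supplier 1 at 15 ; need 2650 more.
Take 800 from Supplier E at 19 ; need 1850 more.
Supplier T at 20: take all 1100 nurse-hours ; 750 still needed.
Take 750 from Supplier 18 at 21 to finish.
Supplier 16, Supplier 28: unused.
Cost = 500×12 + 1250×15 + 800×19 + 1100×20 + 750×21 = 77700.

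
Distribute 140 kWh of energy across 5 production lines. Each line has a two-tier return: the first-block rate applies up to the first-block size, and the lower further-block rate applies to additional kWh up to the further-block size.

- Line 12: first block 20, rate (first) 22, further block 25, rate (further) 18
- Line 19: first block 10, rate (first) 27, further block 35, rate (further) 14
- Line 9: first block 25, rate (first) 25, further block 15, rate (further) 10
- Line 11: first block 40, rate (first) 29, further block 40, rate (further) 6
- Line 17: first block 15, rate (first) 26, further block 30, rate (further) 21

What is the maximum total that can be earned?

3515

Order all 10 blocks by rate: Line 11/first 29 > Line 19/first 27 > Line 17/first 26 > Line 9/first 25 > Line 12/first 22 > Line 17/second 21 > Line 12/second 18 > Line 19/second 14 > Line 9/second 10 > Line 11/second 6.
Line 11 first at 29: fill all 40 ; 100 left.
Line 19 first at 27: fill all 10 ; 90 left.
Line 17/first (26): +15 ; 75 left.
Fill Line 9 first block (25 at 25) ; 50 left.
Line 12/first (22): +20 ; 30 left.
Line 17/second (21): +30 ; 0 left.
Total = 29×40 + 27×10 + 26×15 + 25×25 + 22×20 + 21×30 = 3515.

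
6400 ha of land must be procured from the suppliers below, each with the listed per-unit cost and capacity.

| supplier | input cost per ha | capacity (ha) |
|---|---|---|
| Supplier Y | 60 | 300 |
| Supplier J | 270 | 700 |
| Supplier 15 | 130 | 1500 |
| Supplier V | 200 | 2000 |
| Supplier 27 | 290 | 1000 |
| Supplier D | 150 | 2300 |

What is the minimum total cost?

1039000

Fill from the cheapest supplier first.
Take 300 from Supplier Y at 60 — need 6100 more.
Supplier 15 at 130: take all 1500 ha — 4600 still needed.
Take 2300 from Supplier D at 150 — need 2300 more.
Supplier V at 200: take all 2000 ha — 300 still needed.
Supplier J (270): take the remaining 300 — done.
Supplier 27: unused.
Cost = 300×60 + 1500×130 + 2300×150 + 2000×200 + 300×270 = 1039000.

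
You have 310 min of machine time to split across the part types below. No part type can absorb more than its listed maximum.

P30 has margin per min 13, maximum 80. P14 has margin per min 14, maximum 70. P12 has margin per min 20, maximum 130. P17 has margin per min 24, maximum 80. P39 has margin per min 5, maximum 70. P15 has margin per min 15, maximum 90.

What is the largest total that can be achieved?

Highest margin per min first: P17 24 > P12 20 > P15 15 > P14 14 > P30 13 > P39 5.
P17: +80 to 80 (cap) ; 230 left.
P12: +130 to 130 (cap) ; 100 left.
P15 takes 90 to reach its cap of 90 ; 10 left.
Only 10 left; P14 takes them to reach 10.
Total = 14×10 + 20×130 + 24×80 + 15×90 = 6010.

6010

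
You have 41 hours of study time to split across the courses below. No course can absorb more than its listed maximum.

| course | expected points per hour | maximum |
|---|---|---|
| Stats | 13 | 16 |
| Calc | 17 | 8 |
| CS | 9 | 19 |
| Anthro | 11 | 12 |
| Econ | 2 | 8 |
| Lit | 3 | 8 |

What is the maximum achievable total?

Rank by expected points per hour: Calc 17 > Stats 13 > Anthro 11 > CS 9 > Lit 3 > Econ 2.
Calc takes 8 to reach its cap of 8 — 33 left.
Give Stats 16 to hit its cap of 16 — 17 left.
Give Anthro 12 to hit its cap of 12 — 5 left.
Only 5 left; CS takes them to reach 5.
Total = 13×16 + 17×8 + 9×5 + 11×12 = 521.

521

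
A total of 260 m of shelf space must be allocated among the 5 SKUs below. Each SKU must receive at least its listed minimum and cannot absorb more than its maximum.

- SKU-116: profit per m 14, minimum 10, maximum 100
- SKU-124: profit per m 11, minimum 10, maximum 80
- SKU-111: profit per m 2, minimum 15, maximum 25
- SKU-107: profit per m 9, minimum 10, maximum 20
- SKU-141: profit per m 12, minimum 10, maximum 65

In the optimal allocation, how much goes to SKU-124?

70

Meeting every minimum uses 10+10+15+10+10 = 55 m, leaving 205.
Highest profit per m first: SKU-116 14 > SKU-141 12 > SKU-124 11 > SKU-107 9 > SKU-111 2.
SKU-116 takes 90 more to reach its cap of 100 → 115 left.
SKU-141 takes 55 more to reach its cap of 65 → 60 left.
SKU-124: +60 (room for 70) → 70. Pool exhausted.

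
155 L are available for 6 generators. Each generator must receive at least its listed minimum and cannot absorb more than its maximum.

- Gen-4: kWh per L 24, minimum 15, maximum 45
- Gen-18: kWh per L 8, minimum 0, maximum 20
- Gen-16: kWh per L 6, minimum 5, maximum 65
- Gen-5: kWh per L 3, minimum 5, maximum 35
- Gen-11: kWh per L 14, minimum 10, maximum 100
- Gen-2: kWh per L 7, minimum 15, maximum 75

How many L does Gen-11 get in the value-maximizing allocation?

Meeting every minimum uses 15+0+5+5+10+15 = 50 L, leaving 105.
Rank by kWh per L: Gen-4 24 > Gen-11 14 > Gen-18 8 > Gen-2 7 > Gen-16 6 > Gen-5 3.
Gen-4 takes 30 more to reach its cap of 45 — 75 left.
Gen-11 has room for 90 more but only 75 remain, so it gets 85.

85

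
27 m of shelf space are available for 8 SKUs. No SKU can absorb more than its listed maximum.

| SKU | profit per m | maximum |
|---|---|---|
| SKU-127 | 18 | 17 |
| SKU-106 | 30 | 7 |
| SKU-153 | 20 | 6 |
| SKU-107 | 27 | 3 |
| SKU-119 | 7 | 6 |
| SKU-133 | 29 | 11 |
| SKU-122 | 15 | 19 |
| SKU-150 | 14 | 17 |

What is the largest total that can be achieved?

730

Rank by profit per m: SKU-106 30 > SKU-133 29 > SKU-107 27 > SKU-153 20 > SKU-127 18 > SKU-122 15 > SKU-150 14 > SKU-119 7.
Give SKU-106 7 to hit its cap of 7 ; 20 left.
SKU-133 takes 11 to reach its cap of 11 ; 9 left.
SKU-107: +3 to 3 (cap) ; 6 left.
SKU-153: +6 to 6 (cap) ; 0 left.
Total = 30×7 + 20×6 + 27×3 + 29×11 = 730.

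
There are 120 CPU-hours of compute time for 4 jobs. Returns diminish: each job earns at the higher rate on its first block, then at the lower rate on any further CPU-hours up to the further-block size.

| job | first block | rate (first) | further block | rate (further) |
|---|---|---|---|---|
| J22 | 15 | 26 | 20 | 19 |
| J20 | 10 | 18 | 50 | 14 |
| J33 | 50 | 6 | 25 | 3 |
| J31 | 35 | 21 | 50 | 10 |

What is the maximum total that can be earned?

Treat each block as its own option and order by rate: J22/first 26 > J31/first 21 > J22/second 19 > J20/first 18 > J20/second 14 > J31/second 10 > J33/first 6 > J33/second 3.
J22/first (26): +15 → 105 left.
J31 first at 21: fill all 35 → 70 left.
J22/second (19): +20 → 50 left.
J20 first at 18: fill all 10 → 40 left.
J20/second: +40 of 50 at 14; pool empty.
Total = 26×15 + 21×35 + 19×20 + 18×10 + 14×40 = 2245.

2245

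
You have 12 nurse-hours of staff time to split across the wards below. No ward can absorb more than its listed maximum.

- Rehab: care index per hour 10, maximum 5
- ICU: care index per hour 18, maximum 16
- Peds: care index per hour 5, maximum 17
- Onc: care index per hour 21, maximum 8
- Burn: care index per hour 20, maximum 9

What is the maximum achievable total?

248

Rank by care index per hour: Onc 21 > Burn 20 > ICU 18 > Rehab 10 > Peds 5.
Onc takes 8 to reach its cap of 8 ; 4 left.
Burn: +4 (room for 9) → 4. Pool exhausted.
Total = 21×8 + 20×4 = 248.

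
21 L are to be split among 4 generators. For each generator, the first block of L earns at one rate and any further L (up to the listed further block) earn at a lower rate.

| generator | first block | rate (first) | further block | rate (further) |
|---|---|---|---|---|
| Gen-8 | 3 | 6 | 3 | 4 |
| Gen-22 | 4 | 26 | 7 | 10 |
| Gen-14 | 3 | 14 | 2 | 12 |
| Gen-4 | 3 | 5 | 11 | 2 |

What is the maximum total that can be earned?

268

Rank every tier by rate: Gen-22/T1 26 > Gen-14/T1 14 > Gen-14/T2 12 > Gen-22/T2 10 > Gen-8/T1 6 > Gen-4/T1 5 > Gen-8/T2 4 > Gen-4/T2 2.
Gen-22/T1 (26): +4 → 17 left.
Gen-14/T1 (14): +3 → 14 left.
Fill Gen-14 T2 block (2 at 12) → 12 left.
Gen-22/T2 (10): +7 → 5 left.
Gen-8 T1 at 6: fill all 3 → 2 left.
2 remain; put them into Gen-4 T1 at 5.
Total = 26×4 + 14×3 + 12×2 + 10×7 + 6×3 + 5×2 = 268.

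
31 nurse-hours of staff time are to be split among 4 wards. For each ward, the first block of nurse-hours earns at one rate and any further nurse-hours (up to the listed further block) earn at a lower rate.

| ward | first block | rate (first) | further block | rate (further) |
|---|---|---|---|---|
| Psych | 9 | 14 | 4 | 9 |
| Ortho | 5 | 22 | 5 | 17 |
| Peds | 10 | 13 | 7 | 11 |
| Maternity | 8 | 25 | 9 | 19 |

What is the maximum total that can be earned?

Order all 8 blocks by rate: Maternity/tier1 25 > Ortho/tier1 22 > Maternity/tier2 19 > Ortho/tier2 17 > Psych/tier1 14 > Peds/tier1 13 > Peds/tier2 11 > Psych/tier2 9.
Maternity/tier1 (25): +8 ; 23 left.
Fill Ortho tier1 block (5 at 22) ; 18 left.
Maternity/tier2 (19): +9 ; 9 left.
Fill Ortho tier2 block (5 at 17) ; 4 left.
Psych/tier1: +4 of 9 at 14; pool empty.
Total = 25×8 + 22×5 + 19×9 + 17×5 + 14×4 = 622.

622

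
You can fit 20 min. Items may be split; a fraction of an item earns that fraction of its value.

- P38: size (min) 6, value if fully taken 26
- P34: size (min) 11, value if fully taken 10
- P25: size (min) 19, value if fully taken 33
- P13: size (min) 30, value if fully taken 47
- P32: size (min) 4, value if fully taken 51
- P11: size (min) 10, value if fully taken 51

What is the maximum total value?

128

Best value per unit of size first: P32 51/4≈12.8, P11 51/10≈5.1, P38 26/6≈4.33, P25 33/19≈1.74, P13 47/30≈1.57, P34 10/11≈0.909.
All 4 min of P32 fit (value 51) → 16 remain.
All 10 min of P11 fit (value 51) → 6 remain.
All 6 min of P38 fit (value 26) → 0 remain.
Total value = 128.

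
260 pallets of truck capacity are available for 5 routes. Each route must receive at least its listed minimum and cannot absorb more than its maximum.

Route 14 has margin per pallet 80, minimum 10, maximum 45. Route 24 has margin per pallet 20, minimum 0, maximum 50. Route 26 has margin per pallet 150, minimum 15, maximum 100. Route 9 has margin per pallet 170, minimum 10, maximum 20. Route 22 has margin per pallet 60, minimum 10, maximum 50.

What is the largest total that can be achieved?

25900

Meeting every minimum uses 10+0+15+10+10 = 45 pallets, leaving 215.
Rank by margin per pallet: Route 9 170 > Route 26 150 > Route 14 80 > Route 22 60 > Route 24 20.
Route 9: +10 to 20 (cap) → 205 left.
Route 26 takes 85 more to reach its cap of 100 → 120 left.
Route 14 takes 35 more to reach its cap of 45 → 85 left.
Route 22: +40 to 50 (cap) → 45 left.
Route 24 has room for 50 more but only 45 remain, so it gets 45.
Total = 80×45 + 20×45 + 150×100 + 170×20 + 60×50 = 25900.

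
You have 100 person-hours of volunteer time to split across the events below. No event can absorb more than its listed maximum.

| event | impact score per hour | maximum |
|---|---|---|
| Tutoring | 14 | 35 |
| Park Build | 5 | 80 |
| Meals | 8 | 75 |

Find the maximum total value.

Rank by impact score per hour: Tutoring 14 > Meals 8 > Park Build 5.
Tutoring takes 35 to reach its cap of 35 ; 65 left.
Meals has room for 75 but only 65 remain, so it gets 65.
Total = 14×35 + 8×65 = 1010.

1010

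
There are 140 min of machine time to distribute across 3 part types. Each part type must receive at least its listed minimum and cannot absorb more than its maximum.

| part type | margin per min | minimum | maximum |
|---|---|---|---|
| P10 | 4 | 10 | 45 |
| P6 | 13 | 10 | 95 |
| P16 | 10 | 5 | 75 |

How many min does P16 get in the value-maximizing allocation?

Meeting every minimum uses 10+10+5 = 25 min, leaving 115.
Order the part types by margin per min: P6 13 > P16 10 > P10 4.
P6: +85 to 95 (cap) — 30 left.
P16: +30 (room for 70) → 35. Pool exhausted.

35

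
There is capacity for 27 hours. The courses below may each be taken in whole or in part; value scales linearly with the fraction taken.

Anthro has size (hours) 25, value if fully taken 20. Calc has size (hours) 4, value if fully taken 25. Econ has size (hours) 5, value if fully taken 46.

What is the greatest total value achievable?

85.4

Best value per unit of size first: Econ 46/5≈9.2, Calc 25/4≈6.25, Anthro 20/25≈0.8.
Take all of Econ (5 hours, value 46) → 22 hours left.
Take all of Calc (4 hours, value 25) → 18 hours left.
Only 18 hours remain; take 18/25 of Anthro for value 20×18/25 = 14.4.
Total value = 85.4.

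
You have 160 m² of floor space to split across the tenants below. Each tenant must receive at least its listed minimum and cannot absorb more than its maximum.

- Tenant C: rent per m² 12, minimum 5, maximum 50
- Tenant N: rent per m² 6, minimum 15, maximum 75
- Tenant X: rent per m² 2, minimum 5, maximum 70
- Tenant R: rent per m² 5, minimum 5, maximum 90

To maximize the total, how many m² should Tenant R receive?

30

Meeting every minimum uses 5+15+5+5 = 30 m², leaving 130.
Rank by rent per m²: Tenant C 12 > Tenant N 6 > Tenant R 5 > Tenant X 2.
Give Tenant C 45 more to hit its cap of 50 → 85 left.
Tenant N: +60 to 75 (cap) → 25 left.
Tenant R has room for 85 more but only 25 remain, so it gets 30.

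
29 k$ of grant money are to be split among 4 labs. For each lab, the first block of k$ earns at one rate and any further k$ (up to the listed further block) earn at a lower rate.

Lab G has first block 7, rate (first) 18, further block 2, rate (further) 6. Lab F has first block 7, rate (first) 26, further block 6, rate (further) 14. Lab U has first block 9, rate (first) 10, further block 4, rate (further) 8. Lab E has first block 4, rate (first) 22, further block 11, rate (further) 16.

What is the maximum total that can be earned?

572

Rank every tier by rate: Lab F/first 26 > Lab E/first 22 > Lab G/first 18 > Lab E/second 16 > Lab F/second 14 > Lab U/first 10 > Lab U/second 8 > Lab G/second 6.
Fill Lab F first block (7 at 26) → 22 left.
Lab E/first (22): +4 → 18 left.
Lab G/first (18): +7 → 11 left.
Lab E/second (16): +11 → 0 left.
Total = 26×7 + 22×4 + 18×7 + 16×11 = 572.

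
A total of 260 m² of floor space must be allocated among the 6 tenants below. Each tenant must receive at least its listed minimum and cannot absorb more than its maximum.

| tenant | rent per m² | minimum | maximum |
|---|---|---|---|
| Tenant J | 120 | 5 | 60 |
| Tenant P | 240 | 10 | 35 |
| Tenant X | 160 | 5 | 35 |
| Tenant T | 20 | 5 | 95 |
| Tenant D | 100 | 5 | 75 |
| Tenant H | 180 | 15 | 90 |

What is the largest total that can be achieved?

41000

Meeting every minimum uses 5+10+5+5+5+15 = 45 m², leaving 215.
Rank by rent per m²: Tenant P 240 > Tenant H 180 > Tenant X 160 > Tenant J 120 > Tenant D 100 > Tenant T 20.
Tenant P: +25 to 35 (cap) — 190 left.
Tenant H: +75 to 90 (cap) — 115 left.
Tenant X: +30 to 35 (cap) — 85 left.
Tenant J takes 55 more to reach its cap of 60 — 30 left.
Only 30 left; Tenant D takes them to reach 35.
Total = 120×60 + 240×35 + 160×35 + 20×5 + 100×35 + 180×90 = 41000.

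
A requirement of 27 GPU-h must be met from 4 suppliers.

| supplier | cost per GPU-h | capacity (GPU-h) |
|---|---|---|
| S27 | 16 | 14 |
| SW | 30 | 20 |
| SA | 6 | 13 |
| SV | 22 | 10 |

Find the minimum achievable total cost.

302

Cheapest first:
Take 13 from SA at 6 — need 14 more.
Take 14 from S27 at 16 — need 0 more.
SV, SW: unused.
Cost = 13×6 + 14×16 = 302.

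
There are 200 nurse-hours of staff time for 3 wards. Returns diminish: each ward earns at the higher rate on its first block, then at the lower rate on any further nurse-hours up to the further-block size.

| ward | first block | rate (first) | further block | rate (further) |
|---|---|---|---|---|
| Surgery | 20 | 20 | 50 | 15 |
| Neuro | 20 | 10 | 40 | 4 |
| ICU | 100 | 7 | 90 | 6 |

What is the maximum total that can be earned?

Order all 6 blocks by rate: Surgery/tier1 20 > Surgery/tier2 15 > Neuro/tier1 10 > ICU/tier1 7 > ICU/tier2 6 > Neuro/tier2 4.
Surgery tier1 at 20: fill all 20 — 180 left.
Surgery/tier2 (15): +50 — 130 left.
Fill Neuro tier1 block (20 at 10) — 110 left.
Fill ICU tier1 block (100 at 7) — 10 left.
ICU tier2 at 6: only 10 left, fill 10.
Total = 20×20 + 15×50 + 10×20 + 7×100 + 6×10 = 2110.

2110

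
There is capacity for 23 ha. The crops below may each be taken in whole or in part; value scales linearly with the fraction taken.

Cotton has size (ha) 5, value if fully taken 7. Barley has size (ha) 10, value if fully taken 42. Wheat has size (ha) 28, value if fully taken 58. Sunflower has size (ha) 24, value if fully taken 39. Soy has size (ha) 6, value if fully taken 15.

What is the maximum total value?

71.5

Sort by value density: Barley 42/10≈4.2, Soy 15/6≈2.5, Wheat 58/28≈2.07, Sunflower 39/24≈1.62, Cotton 7/5≈1.4.
Take all of Barley (10 ha, value 42) ; 13 ha left.
All 6 ha of Soy fit (value 15) ; 7 remain.
Only 7 ha remain; take 7/28 of Wheat for value 58×7/28 = 14.5.
Total value = 71.5.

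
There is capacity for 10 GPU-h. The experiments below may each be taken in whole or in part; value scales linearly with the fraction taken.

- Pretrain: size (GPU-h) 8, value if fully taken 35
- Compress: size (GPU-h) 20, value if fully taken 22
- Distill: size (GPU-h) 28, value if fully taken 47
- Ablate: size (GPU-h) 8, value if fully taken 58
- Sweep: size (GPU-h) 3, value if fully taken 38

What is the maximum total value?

88.75

Rank by value-to-size ratio: Sweep 38/3≈12.7, Ablate 58/8≈7.25, Pretrain 35/8≈4.38, Distill 47/28≈1.68, Compress 22/20≈1.1.
All 3 GPU-h of Sweep fit (value 38) — 7 remain.
Fill the last 7 GPU-h with part of Ablate: 7/8 of it earns 50.75.
Total value = 88.75.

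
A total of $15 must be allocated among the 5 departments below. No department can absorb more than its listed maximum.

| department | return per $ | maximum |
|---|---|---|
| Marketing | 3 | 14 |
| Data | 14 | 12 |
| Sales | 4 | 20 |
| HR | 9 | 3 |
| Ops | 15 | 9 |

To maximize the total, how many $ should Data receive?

6

Highest return per $ first: Ops 15 > Data 14 > HR 9 > Sales 4 > Marketing 3.
Ops takes 9 to reach its cap of 9 — 6 left.
Data: +6 (room for 12) → 6. Pool exhausted.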